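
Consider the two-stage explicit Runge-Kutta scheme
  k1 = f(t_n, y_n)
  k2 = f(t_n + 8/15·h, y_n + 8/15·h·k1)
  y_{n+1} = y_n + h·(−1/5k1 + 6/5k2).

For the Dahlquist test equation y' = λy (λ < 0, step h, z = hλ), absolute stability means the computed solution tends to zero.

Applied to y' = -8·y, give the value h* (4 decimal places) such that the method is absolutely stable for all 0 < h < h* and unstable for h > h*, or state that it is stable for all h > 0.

Test eqn y'=λy, z=hλ:
  k1=λy_n ⇒ h·k1=z·y_n;  k2=λ(1+8/15z)y_n ⇒ h·k2=z(1+8/15z)y_n
  y_{n+1}/y_n = 1 − 1/5z + 6/5z(1+8/15z) = 1 + z + 16/25z²
  ⇒ R(z) = 1 + z + 16/25z².

Boundary: |R(x)|=1, x<0.
x=-0.34: |R|=0.7340
R=1: x+16/25x²=0 ⇒ x=−25/16=-1.5625; min R=1−1/(4·16/25)=0.6094>−1
Confirm numerically:
  x=-1.305: |R|=0.78494 <1
  x=-0.861: |R|=0.61345 <1
  x=-0.810: |R|=0.60990 <1
  x=-1.801: |R|=1.27490 >1
  x=-1.629: |R|=1.06933 >1
Stable set (-1.5625, 0).

(-1.5625,0); λ=-8 ⇒ h* = (25/16)/8 = 0.1953.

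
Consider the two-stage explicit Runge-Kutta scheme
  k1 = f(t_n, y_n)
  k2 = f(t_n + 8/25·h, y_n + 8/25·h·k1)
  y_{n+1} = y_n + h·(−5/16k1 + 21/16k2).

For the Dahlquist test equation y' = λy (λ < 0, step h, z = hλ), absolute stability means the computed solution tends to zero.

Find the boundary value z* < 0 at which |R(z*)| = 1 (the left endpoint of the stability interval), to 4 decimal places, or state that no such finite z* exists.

z* = -2.3810.

Set f=λy, z=hλ:
  k1=λy_n ⇒ h·k1=z·y_n;  k2=λ(1+8/25z)y_n ⇒ h·k2=z(1+8/25z)y_n
  y_{n+1}/y_n = 1 − 5/16z + 21/16z(1+8/25z) = 1 + z + 21/50z²
  ⇒ R(z) = 1 + z + 21/50z².

Solve |R(x)|<1 on ℝ⁻.
x=-1.1: |R|=0.4082
R=1: x+21/50x²=0 ⇒ x=−50/21=-2.3810; min R=1−1/(4·21/50)=0.4048>−1
Confirm numerically:
  x=-2.010: |R|=0.68684 <1
  x=-1.633: |R|=0.48701 <1
  x=-1.562: |R|=0.46273 <1
  x=-1.012: |R|=0.41814 <1
  x=-2.924: |R|=1.66691 >1
  x=-2.437: |R|=1.05737 >1
Interval (-2.3810, 0).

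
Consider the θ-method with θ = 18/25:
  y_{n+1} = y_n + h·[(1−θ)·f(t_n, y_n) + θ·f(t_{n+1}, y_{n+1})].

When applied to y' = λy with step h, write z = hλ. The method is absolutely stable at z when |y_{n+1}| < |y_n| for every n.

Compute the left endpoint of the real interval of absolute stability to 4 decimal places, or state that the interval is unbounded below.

Set f=λy, z=hλ:
  y_{n+1} = y_n + z·[7/25·y_n + 18/25·y_{n+1}] ⇒ (1 − 18/25z)y_{n+1} = (1 + 7/25z)y_n
  Hence R(z) = (1 + 7/25z)/(1 − 18/25z).

Boundary: |R(x)|=1, x<0.
x=-1.16: |R|=0.3679
x=-2: |R|=0.1803
x=-10: |R|=0.2195
x=-100: |R|=0.3699
θ=18/25≥1/2 ⇒ |1+7/25x|<|1−18/25x| ∀x<0 ⇒ stable on all of ℝ⁻.

(−∞, 0) — no finite endpoint.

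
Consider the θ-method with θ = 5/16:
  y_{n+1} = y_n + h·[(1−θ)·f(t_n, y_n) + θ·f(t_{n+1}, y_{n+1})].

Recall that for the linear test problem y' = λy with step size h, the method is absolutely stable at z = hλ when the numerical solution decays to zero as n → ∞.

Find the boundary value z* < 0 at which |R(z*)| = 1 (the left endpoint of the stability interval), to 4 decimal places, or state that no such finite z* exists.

Test eqn y'=λy, z=hλ:
  y_{n+1} = y_n + z·[11/16·y_n + 5/16·y_{n+1}] ⇒ (1 − 5/16z)y_{n+1} = (1 + 11/16z)y_n
  Hence R(z) = (1 + 11/16z)/(1 − 5/16z).

Find x<0 with |R(x)|<1.
x=-0.73: |R|=0.4056
R=−1: 1+11/16x = −1+5/16x ⇒ -3/8x=2 ⇒ x=2/(-3/8)=-5.3333
Confirm numerically:
  x=-4.876: |R|=0.93205 <1
  x=-4.665: |R|=0.89803 <1
  x=-4.184: |R|=0.81322 <1
  x=-2.780: |R|=0.48763 <1
  x=-5.815: |R|=1.06412 >1
  x=-5.504: |R|=1.02353 >1
  x=-5.377: |R|=1.00611 >1
So |R|<1 on (-5.3333, 0).

left endpoint -5.3333.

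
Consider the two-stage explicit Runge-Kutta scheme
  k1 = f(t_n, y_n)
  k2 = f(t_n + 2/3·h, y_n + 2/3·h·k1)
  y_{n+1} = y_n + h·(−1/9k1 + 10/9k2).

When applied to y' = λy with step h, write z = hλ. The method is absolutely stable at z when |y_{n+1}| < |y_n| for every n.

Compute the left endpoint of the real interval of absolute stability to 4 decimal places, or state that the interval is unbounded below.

On y'=λy, z=hλ:
  k1=λy_n ⇒ h·k1=z·y_n;  k2=λ(1+2/3z)y_n ⇒ h·k2=z(1+2/3z)y_n
  y_{n+1}/y_n = 1 − 1/9z + 10/9z(1+2/3z) = 1 + z + 20/27z²
  so R(z) = 1 + z + 20/27z².

Need |R(x)|<1, x<0.
x=-0.93: |R|=0.7107
R=1: x+20/27x²=0 ⇒ x=−27/20=-1.3500; min R=1−1/(4·20/27)=0.6625>−1
Confirm numerically:
  x=-1.135: |R|=0.81924 <1
  x=-0.748: |R|=0.66645 <1
  x=-0.569: |R|=0.67082 <1
  x=-1.475: |R|=1.13657 >1
  x=-1.453: |R|=1.11086 >1
Stable set (-1.3500, 0).

z* = -1.3500.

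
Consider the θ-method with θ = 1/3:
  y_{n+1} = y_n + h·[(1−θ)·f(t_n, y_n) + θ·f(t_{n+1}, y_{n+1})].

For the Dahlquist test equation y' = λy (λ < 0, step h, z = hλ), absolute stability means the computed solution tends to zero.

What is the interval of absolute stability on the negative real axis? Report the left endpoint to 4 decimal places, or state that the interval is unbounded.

With y'=λy (z=hλ):
  y_{n+1} = y_n + z·[2/3·y_n + 1/3·y_{n+1}] ⇒ (1 − 1/3z)y_{n+1} = (1 + 2/3z)y_n
  Hence R(z) = (1 + 2/3z)/(1 − 1/3z).

Boundary: |R(x)|=1, x<0.
x=-1.09: |R|=0.2005
R=−1: 1+2/3x = −1+1/3x ⇒ -1/3x=2 ⇒ x=2/(-1/3)=-6.0000
Confirm numerically:
  x=-5.537: |R|=0.94577 <1
  x=-5.162: |R|=0.89733 <1
  x=-4.264: |R|=0.76101 <1
  x=-2.438: |R|=0.34498 <1
  x=-6.506: |R|=1.05323 >1
  x=-6.438: |R|=1.04641 >1
  x=-6.240: |R|=1.02597 >1
So |R|<1 on (-6.0000, 0).

(-6.0000, 0).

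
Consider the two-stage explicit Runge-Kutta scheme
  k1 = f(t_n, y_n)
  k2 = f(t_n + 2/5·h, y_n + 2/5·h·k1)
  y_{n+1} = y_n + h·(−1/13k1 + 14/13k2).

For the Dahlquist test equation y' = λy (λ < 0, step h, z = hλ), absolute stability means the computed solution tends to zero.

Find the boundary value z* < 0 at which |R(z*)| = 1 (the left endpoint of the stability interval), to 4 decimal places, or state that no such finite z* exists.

z* = -2.3214.

On y'=λy, z=hλ:
  k1=λy_n ⇒ h·k1=z·y_n;  k2=λ(1+2/5z)y_n ⇒ h·k2=z(1+2/5z)y_n
  y_{n+1}/y_n = 1 − 1/13z + 14/13z(1+2/5z) = 1 + z + 28/65z²
  R(z) = 1 + z + 28/65z².

Boundary: |R(x)|=1, x<0.
x=-0.85: |R|=0.4612
R=1: x+28/65x²=0 ⇒ x=−65/28=-2.3214; min R=1−1/(4·28/65)=0.4196>−1
Confirm numerically:
  x=-1.692: |R|=0.54123 <1
  x=-1.010: |R|=0.42943 <1
  x=-0.979: |R|=0.43387 <1
  x=-2.883: |R|=1.69742 >1
  x=-2.632: |R|=1.35212 >1
  x=-2.358: |R|=1.03715 >1
Interval (-2.3214, 0).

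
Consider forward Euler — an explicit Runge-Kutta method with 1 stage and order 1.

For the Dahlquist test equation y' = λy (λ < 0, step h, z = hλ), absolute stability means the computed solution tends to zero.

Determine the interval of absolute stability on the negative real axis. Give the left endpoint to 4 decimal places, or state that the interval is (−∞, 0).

z∈(-2.0000,0).

Test eqn y'=λy, z=hλ:
  order 1, 1-stage ⇒ R(z)=1+z
  (e.g. R(-0.48)=0.52000, |R|=0.52000)

Need |R(x)|<1, x<0.
x=-0.48: |R|=0.5200
|R(-2.37)|=1.3700 |R(-1.92)|=0.9200 |R(-1.34)|=0.3400
Bisect:
  x_lo=-2.3907 |R|=1.3907  x_hi=-0.3157 |R|=0.6843
  mid=-1.35319 |R|=0.35319 →hi
  mid=-1.87197 |R|=0.87197 →hi
  mid=-2.13135 |R|=1.13135 →lo
  mid=-2.00166 |R|=1.00166 →lo
  mid=-1.93681 |R|=0.93681 →hi
  mid=-1.96924 |R|=0.96924 →hi
  mid=-1.98545 |R|=0.98545 →hi
  mid=-1.99355 |R|=0.99355 →hi
  mid=-1.99761 |R|=0.99761 →hi
  ...
  [-2.00001,-1.99989] ⇒ x*=-2.0000
Stable set (-2.0000, 0).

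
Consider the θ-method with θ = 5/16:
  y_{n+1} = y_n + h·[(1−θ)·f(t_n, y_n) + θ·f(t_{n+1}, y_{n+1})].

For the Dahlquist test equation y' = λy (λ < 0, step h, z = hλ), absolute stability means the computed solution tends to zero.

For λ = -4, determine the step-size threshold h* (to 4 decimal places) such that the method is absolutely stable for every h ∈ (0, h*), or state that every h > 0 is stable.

(-5.3333,0); λ=-4 ⇒ h* = (16/3)/4 = 1.3333.

On y'=λy, z=hλ:
  y_{n+1} = y_n + z·[11/16·y_n + 5/16·y_{n+1}] ⇒ (1 − 5/16z)y_{n+1} = (1 + 11/16z)y_n
  Hence R(z) = (1 + 11/16z)/(1 − 5/16z).

Boundary: |R(x)|=1, x<0.
x=-1.23: |R|=0.1115
R=−1: 1+11/16x = −1+5/16x ⇒ -3/8x=2 ⇒ x=2/(-3/8)=-5.3333
Confirm numerically:
  x=-4.567: |R|=0.88160 <1
  x=-4.180: |R|=0.81247 <1
  x=-3.470: |R|=0.66477 <1
  x=-5.813: |R|=1.06386 >1
  x=-5.543: |R|=1.02878 >1
So |R|<1 on (-5.3333, 0).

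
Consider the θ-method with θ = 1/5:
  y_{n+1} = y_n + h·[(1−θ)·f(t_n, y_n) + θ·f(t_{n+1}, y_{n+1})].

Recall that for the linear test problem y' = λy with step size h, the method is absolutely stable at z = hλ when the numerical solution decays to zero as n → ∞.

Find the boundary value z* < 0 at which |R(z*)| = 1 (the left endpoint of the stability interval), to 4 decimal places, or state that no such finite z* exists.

z* = -3.3333.

Set f=λy, z=hλ:
  y_{n+1} = y_n + z·[4/5·y_n + 1/5·y_{n+1}] ⇒ (1 − 1/5z)y_{n+1} = (1 + 4/5z)y_n
  Hence R(z) = (1 + 4/5z)/(1 − 1/5z).

Find x<0 with |R(x)|<1.
x=-0.8: |R|=0.3103
R=−1: 1+4/5x = −1+1/5x ⇒ -3/5x=2 ⇒ x=2/(-3/5)=-3.3333
Confirm numerically:
  x=-2.628: |R|=0.72260 <1
  x=-1.804: |R|=0.32569 <1
  x=-1.712: |R|=0.27533 <1
  x=-3.771: |R|=1.14970 >1
  x=-3.645: |R|=1.10816 >1
  x=-3.522: |R|=1.06642 >1
Stable set (-3.3333, 0).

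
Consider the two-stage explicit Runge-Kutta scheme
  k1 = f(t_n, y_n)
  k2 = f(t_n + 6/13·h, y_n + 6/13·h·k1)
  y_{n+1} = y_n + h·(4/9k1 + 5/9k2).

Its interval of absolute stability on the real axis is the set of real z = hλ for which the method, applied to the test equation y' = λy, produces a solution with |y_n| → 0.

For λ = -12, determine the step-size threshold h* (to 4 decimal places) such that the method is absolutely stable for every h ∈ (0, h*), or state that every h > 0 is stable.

(-3.9000,0); λ=-12 ⇒ h* = (39/10)/12 = 0.3250.

Set f=λy, z=hλ:
  k1=λy_n ⇒ h·k1=z·y_n;  k2=λ(1+6/13z)y_n ⇒ h·k2=z(1+6/13z)y_n
  y_{n+1}/y_n = 1 + 4/9z + 5/9z(1+6/13z) = 1 + z + 10/39z²
  ⇒ R(z) = 1 + z + 10/39z².

Find x<0 with |R(x)|<1.
x=-0.47: |R|=0.5866
R=1: x+10/39x²=0 ⇒ x=−39/10=-3.9000; min R=1−1/(4·10/39)=0.0250>−1
Confirm numerically:
  x=-3.579: |R|=0.70542 <1
  x=-3.152: |R|=0.39546 <1
  x=-2.090: |R|=0.03003 <1
  x=-4.235: |R|=1.36378 >1
  x=-4.081: |R|=1.18940 >1
Stable set (-3.9000, 0).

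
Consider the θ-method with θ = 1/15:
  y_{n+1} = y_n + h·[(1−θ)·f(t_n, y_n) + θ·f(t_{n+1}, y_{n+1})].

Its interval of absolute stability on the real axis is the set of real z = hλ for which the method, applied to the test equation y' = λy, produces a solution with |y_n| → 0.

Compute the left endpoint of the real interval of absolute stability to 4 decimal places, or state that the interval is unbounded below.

Test eqn y'=λy, z=hλ:
  y_{n+1} = y_n + z·[14/15·y_n + 1/15·y_{n+1}] ⇒ (1 − 1/15z)y_{n+1} = (1 + 14/15z)y_n
  ⇒ R(z) = (1 + 14/15z)/(1 − 1/15z).

Solve |R(x)|<1 on ℝ⁻.
x=-1.19: |R|=0.1025
R=−1: 1+14/15x = −1+1/15x ⇒ -13/15x=2 ⇒ x=2/(-13/15)=-2.3077
Confirm numerically:
  x=-1.657: |R|=0.49217 <1
  x=-1.435: |R|=0.30970 <1
  x=-1.211: |R|=0.12054 <1
  x=-1.109: |R|=0.03265 <1
  x=-2.747: |R|=1.32180 >1
  x=-2.641: |R|=1.24562 >1
Stable set (-2.3077, 0).

left endpoint -2.3077.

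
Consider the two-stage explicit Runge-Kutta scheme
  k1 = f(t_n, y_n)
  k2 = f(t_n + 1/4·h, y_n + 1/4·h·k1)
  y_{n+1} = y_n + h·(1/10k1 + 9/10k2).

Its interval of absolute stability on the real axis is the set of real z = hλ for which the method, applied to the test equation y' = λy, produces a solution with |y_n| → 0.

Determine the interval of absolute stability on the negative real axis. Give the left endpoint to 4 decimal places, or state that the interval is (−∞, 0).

Test eqn y'=λy, z=hλ:
  k1=λy_n ⇒ h·k1=z·y_n;  k2=λ(1+1/4z)y_n ⇒ h·k2=z(1+1/4z)y_n
  y_{n+1}/y_n = 1 + 1/10z + 9/10z(1+1/4z) = 1 + z + 9/40z²
  ⇒ R(z) = 1 + z + 9/40z².

Find x<0 with |R(x)|<1.
x=-1.62: |R|=0.0295
R=1: x+9/40x²=0 ⇒ x=−40/9=-4.4444; min R=1−1/(4·9/40)=-0.1111>−1
Confirm numerically:
  x=-3.116: |R|=0.06863 <1
  x=-2.710: |R|=0.05758 <1
  x=-2.221: |R|=0.11111 <1
  x=-5.031: |R|=1.66397 >1
  x=-4.786: |R|=1.36780 >1
Stable set (-4.4444, 0).

z∈(-4.4444,0).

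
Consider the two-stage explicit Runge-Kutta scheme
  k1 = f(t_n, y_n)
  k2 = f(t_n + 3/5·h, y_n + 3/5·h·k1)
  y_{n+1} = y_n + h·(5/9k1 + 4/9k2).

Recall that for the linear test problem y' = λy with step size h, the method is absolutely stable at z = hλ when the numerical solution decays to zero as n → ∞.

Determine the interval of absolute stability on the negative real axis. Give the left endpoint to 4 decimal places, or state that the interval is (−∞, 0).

Test eqn y'=λy, z=hλ:
  k1=λy_n ⇒ h·k1=z·y_n;  k2=λ(1+3/5z)y_n ⇒ h·k2=z(1+3/5z)y_n
  y_{n+1}/y_n = 1 + 5/9z + 4/9z(1+3/5z) = 1 + z + 4/15z²
  R(z) = 1 + z + 4/15z².

Find x<0 with |R(x)|<1.
x=-1.37: |R|=0.1305
R=1: x+4/15x²=0 ⇒ x=−15/4=-3.7500; min R=1−1/(4·4/15)=0.0625>−1
Confirm numerically:
  x=-3.648: |R|=0.90077 <1
  x=-2.327: |R|=0.11698 <1
  x=-2.098: |R|=0.07576 <1
  x=-1.683: |R|=0.07233 <1
  x=-4.188: |R|=1.48916 >1
  x=-4.070: |R|=1.34731 >1
  x=-4.004: |R|=1.27120 >1
Interval (-3.7500, 0).

z∈(-3.7500,0).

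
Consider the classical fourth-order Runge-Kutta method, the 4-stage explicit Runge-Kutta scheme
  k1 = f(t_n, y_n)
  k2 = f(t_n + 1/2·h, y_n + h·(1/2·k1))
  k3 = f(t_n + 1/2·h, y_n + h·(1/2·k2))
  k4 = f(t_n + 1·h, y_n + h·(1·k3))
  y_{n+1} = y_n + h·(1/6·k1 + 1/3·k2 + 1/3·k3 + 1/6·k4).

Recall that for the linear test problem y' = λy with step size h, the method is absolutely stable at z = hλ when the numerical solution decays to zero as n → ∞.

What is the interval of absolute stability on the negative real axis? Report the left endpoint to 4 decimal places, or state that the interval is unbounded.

z∈(-2.7853,0).

On y'=λy, z=hλ:
  order 4, 4-stage ⇒ R(z)=1+z+z^2/2+z^3/6+z^4/24
  (e.g. R(-0.62)=0.53864, |R|=0.53864)

Need |R(x)|<1, x<0.
x=-0.62: |R|=0.5386
|R(-2.36)|=0.5266 |R(-1.73)|=0.2767 |R(-1.56)|=0.2708
Bisect:
  x_lo=-3.2038 |R|=1.8373  x_hi=-0.0850 |R|=0.9185
  mid=-1.64438 |R|=0.27120 →hi
  mid=-2.42408 |R|=0.57867 →hi
  mid=-2.81392 |R|=1.04403 →lo
  mid=-2.61900 |R|=0.77689 →hi
  mid=-2.71646 |R|=0.90108 →hi
  mid=-2.76519 |R|=0.97011 →hi
  mid=-2.78956 |R|=1.00645 →lo
  mid=-2.77737 |R|=0.98812 →hi
  ...
  [-2.78537,-2.78518] ⇒ x*=-2.7853
Interval (-2.7853, 0).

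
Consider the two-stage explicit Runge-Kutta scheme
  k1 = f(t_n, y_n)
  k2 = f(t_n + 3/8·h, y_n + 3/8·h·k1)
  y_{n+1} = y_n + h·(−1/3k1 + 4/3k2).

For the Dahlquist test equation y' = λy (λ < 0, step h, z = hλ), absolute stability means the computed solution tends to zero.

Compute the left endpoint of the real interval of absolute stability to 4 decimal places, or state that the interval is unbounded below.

z* = -2.0000.

On y'=λy, z=hλ:
  k1=λy_n ⇒ h·k1=z·y_n;  k2=λ(1+3/8z)y_n ⇒ h·k2=z(1+3/8z)y_n
  y_{n+1}/y_n = 1 − 1/3z + 4/3z(1+3/8z) = 1 + z + 1/2z²
  so R(z) = 1 + z + 1/2z².

Solve |R(x)|<1 on ℝ⁻.
x=-0.81: |R|=0.5181
R=1: x+1/2x²=0 ⇒ x=−2=-2.0000; min R=1−1/(4·1/2)=0.5000>−1
Confirm numerically:
  x=-1.951: |R|=0.95220 <1
  x=-1.477: |R|=0.61376 <1
  x=-0.965: |R|=0.50061 <1
  x=-2.598: |R|=1.77680 >1
  x=-2.352: |R|=1.41395 >1
Stable set (-2.0000, 0).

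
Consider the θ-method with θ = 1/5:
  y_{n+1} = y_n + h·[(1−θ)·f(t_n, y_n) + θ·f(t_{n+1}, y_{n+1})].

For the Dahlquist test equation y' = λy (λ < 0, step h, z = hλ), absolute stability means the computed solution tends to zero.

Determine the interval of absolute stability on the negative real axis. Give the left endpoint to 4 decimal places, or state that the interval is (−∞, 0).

With y'=λy (z=hλ):
  y_{n+1} = y_n + z·[4/5·y_n + 1/5·y_{n+1}] ⇒ (1 − 1/5z)y_{n+1} = (1 + 4/5z)y_n
  ⇒ R(z) = (1 + 4/5z)/(1 − 1/5z).

Need |R(x)|<1, x<0.
x=-0.31: |R|=0.7081
R=−1: 1+4/5x = −1+1/5x ⇒ -3/5x=2 ⇒ x=2/(-3/5)=-3.3333
Confirm numerically:
  x=-3.258: |R|=0.97263 <1
  x=-2.469: |R|=0.65283 <1
  x=-2.210: |R|=0.53259 <1
  x=-1.636: |R|=0.23267 <1
  x=-3.805: |R|=1.16070 >1
  x=-3.786: |R|=1.15456 >1
  x=-3.721: |R|=1.13336 >1
Stable set (-3.3333, 0).

(-3.3333, 0).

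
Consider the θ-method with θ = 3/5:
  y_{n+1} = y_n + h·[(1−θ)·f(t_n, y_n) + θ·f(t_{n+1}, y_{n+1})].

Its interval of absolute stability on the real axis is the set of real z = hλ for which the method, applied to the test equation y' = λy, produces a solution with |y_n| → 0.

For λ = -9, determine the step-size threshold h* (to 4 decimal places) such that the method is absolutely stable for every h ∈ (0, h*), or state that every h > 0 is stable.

unbounded; (−∞, 0). Any h>0 works for λ=-9.

On y'=λy, z=hλ:
  y_{n+1} = y_n + z·[2/5·y_n + 3/5·y_{n+1}] ⇒ (1 − 3/5z)y_{n+1} = (1 + 2/5z)y_n
  Hence R(z) = (1 + 2/5z)/(1 − 3/5z).

Solve |R(x)|<1 on ℝ⁻.
x=-1.29: |R|=0.2728
x=-2: |R|=0.0909
x=-10: |R|=0.4286
x=-100: |R|=0.6393
θ=3/5≥1/2 ⇒ |1+2/5x|<|1−3/5x| ∀x<0 ⇒ interval (−∞,0).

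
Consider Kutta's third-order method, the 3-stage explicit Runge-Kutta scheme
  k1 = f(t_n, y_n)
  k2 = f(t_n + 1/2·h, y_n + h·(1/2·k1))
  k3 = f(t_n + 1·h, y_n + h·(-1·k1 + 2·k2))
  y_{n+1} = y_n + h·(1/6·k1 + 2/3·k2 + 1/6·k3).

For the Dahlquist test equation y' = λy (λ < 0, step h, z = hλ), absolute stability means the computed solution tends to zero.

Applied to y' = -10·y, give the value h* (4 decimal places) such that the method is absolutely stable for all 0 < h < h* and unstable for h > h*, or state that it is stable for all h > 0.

(-2.5127,0); λ=-10 ⇒ h* = 0.2513.

On y'=λy, z=hλ:
  order 3, 3-stage ⇒ R(z)=1+z+z^2/2+z^3/6
  (e.g. R(-1.56)=0.02406, |R|=0.02406)

Find x<0 with |R(x)|<1.
x=-1.56: |R|=0.0241
|R(-2.69)|=1.3161 |R(-1.25)|=0.2057 |R(-1.01)|=0.3283
Bisect:
  x_lo=-3.2425 |R|=2.6674  x_hi=-0.1385 |R|=0.8707
  mid=-1.69049 |R|=0.06678 →hi
  mid=-2.46649 |R|=0.92554 →hi
  mid=-2.85449 |R|=1.65688 →lo
  mid=-2.66049 |R|=1.25996 →lo
  mid=-2.56349 |R|=1.08540 →lo
  mid=-2.51499 |R|=1.00369 →lo
  mid=-2.49074 |R|=0.96418 →hi
  mid=-2.50286 |R|=0.98382 →hi
  ...
  [-2.51290,-2.51271] ⇒ x*=-2.5127
Stable set (-2.5127, 0).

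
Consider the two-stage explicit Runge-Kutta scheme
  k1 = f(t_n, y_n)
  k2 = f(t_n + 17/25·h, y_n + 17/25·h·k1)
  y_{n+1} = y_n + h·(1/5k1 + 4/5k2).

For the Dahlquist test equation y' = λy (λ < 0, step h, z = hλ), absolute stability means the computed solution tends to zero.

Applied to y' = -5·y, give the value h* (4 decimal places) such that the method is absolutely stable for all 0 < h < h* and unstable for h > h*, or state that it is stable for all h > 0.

With y'=λy (z=hλ):
  k1=λy_n ⇒ h·k1=z·y_n;  k2=λ(1+17/25z)y_n ⇒ h·k2=z(1+17/25z)y_n
  y_{n+1}/y_n = 1 + 1/5z + 4/5z(1+17/25z) = 1 + z + 68/125z²
  Hence R(z) = 1 + z + 68/125z².

Find x<0 with |R(x)|<1.
x=-0.55: |R|=0.6146
R=1: x+68/125x²=0 ⇒ x=−125/68=-1.8382; min R=1−1/(4·68/125)=0.5404>−1
Confirm numerically:
  x=-1.554: |R|=0.75971 <1
  x=-1.426: |R|=0.68021 <1
  x=-1.287: |R|=0.61406 <1
  x=-0.793: |R|=0.54909 <1
  x=-2.438: |R|=1.79545 >1
  x=-2.304: |R|=1.58378 >1
  x=-1.893: |R|=1.05640 >1
Stable set (-1.8382, 0).

(-1.8382,0); λ=-5 ⇒ h* = (125/68)/5 = 0.3676.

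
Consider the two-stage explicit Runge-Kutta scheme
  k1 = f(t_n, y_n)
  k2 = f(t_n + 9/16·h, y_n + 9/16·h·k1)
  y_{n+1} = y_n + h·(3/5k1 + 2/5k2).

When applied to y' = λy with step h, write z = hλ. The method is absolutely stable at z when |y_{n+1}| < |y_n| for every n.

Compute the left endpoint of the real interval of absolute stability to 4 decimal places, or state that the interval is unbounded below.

z* = -4.4444.

Set f=λy, z=hλ:
  k1=λy_n ⇒ h·k1=z·y_n;  k2=λ(1+9/16z)y_n ⇒ h·k2=z(1+9/16z)y_n
  y_{n+1}/y_n = 1 + 3/5z + 2/5z(1+9/16z) = 1 + z + 9/40z²
  ⇒ R(z) = 1 + z + 9/40z².

Find x<0 with |R(x)|<1.
x=-1.09: |R|=0.1773
R=1: x+9/40x²=0 ⇒ x=−40/9=-4.4444; min R=1−1/(4·9/40)=-0.1111>−1
Confirm numerically:
  x=-4.381: |R|=0.93746 <1
  x=-3.972: |R|=0.57778 <1
  x=-3.889: |R|=0.51397 <1
  x=-2.120: |R|=0.10876 <1
  x=-4.882: |R|=1.48063 >1
  x=-4.797: |R|=1.38052 >1
  x=-4.526: |R|=1.08305 >1
So |R|<1 on (-4.4444, 0).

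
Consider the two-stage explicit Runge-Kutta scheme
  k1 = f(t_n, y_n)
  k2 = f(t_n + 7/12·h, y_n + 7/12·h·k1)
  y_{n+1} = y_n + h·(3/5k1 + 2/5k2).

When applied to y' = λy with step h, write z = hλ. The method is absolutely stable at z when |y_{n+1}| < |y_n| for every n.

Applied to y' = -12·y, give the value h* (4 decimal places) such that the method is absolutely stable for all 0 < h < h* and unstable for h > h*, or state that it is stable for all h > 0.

On y'=λy, z=hλ:
  k1=λy_n ⇒ h·k1=z·y_n;  k2=λ(1+7/12z)y_n ⇒ h·k2=z(1+7/12z)y_n
  y_{n+1}/y_n = 1 + 3/5z + 2/5z(1+7/12z) = 1 + z + 7/30z²
  Hence R(z) = 1 + z + 7/30z².

Find x<0 with |R(x)|<1.
x=-1.5: |R|=0.0250
R=1: x+7/30x²=0 ⇒ x=−30/7=-4.2857; min R=1−1/(4·7/30)=-0.0714>−1
Confirm numerically:
  x=-3.443: |R|=0.32299 <1
  x=-3.380: |R|=0.28569 <1
  x=-2.746: |R|=0.01345 <1
  x=-2.351: |R|=0.06132 <1
  x=-4.791: |R|=1.56486 >1
  x=-4.560: |R|=1.29184 >1
So |R|<1 on (-4.2857, 0).

(-4.2857,0); λ=-12 ⇒ h* = (30/7)/12 = 0.3571.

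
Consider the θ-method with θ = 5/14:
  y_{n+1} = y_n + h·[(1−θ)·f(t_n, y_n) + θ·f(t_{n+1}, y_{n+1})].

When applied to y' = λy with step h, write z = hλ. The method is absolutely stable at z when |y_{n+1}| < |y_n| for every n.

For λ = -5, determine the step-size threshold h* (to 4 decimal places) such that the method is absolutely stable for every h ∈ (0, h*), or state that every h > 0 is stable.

(-7.0000,0); λ=-5 ⇒ h* = (7)/5 = 1.4000.

With y'=λy (z=hλ):
  y_{n+1} = y_n + z·[9/14·y_n + 5/14·y_{n+1}] ⇒ (1 − 5/14z)y_{n+1} = (1 + 9/14z)y_n
  ⇒ R(z) = (1 + 9/14z)/(1 − 5/14z).

Need |R(x)|<1, x<0.
x=-1.52: |R|=0.0148
R=−1: 1+9/14x = −1+5/14x ⇒ -2/7x=2 ⇒ x=2/(-2/7)=-7.0000
Confirm numerically:
  x=-6.634: |R|=0.96896 <1
  x=-4.926: |R|=0.78524 <1
  x=-4.699: |R|=0.75453 <1
  x=-3.222: |R|=0.49811 <1
  x=-7.585: |R|=1.04506 >1
  x=-7.437: |R|=1.03415 >1
  x=-7.293: |R|=1.02322 >1
Stable set (-7.0000, 0).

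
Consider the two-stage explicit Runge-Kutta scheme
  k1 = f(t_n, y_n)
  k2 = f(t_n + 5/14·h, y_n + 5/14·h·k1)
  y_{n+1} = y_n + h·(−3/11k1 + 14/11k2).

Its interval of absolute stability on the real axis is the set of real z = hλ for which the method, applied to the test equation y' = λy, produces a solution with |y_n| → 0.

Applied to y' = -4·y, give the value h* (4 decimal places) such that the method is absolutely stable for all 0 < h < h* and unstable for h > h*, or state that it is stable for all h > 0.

Test eqn y'=λy, z=hλ:
  k1=λy_n ⇒ h·k1=z·y_n;  k2=λ(1+5/14z)y_n ⇒ h·k2=z(1+5/14z)y_n
  y_{n+1}/y_n = 1 − 3/11z + 14/11z(1+5/14z) = 1 + z + 5/11z²
  R(z) = 1 + z + 5/11z².

Need |R(x)|<1, x<0.
x=-1.11: |R|=0.4500
R=1: x+5/11x²=0 ⇒ x=−11/5=-2.2000; min R=1−1/(4·5/11)=0.4500>−1
Confirm numerically:
  x=-1.951: |R|=0.77918 <1
  x=-1.442: |R|=0.50317 <1
  x=-1.070: |R|=0.45041 <1
  x=-2.561: |R|=1.42024 >1
  x=-2.387: |R|=1.20289 >1
  x=-2.230: |R|=1.03041 >1
Stable set (-2.2000, 0).

(-2.2000,0); λ=-4 ⇒ h* = (11/5)/4 = 0.5500.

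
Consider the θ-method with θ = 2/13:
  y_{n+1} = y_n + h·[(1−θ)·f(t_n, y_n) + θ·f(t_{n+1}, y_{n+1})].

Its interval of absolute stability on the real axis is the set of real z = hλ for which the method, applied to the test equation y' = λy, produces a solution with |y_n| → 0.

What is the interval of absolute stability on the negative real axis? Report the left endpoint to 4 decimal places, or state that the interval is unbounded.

z∈(-2.8889,0).

With y'=λy (z=hλ):
  y_{n+1} = y_n + z·[11/13·y_n + 2/13·y_{n+1}] ⇒ (1 − 2/13z)y_{n+1} = (1 + 11/13z)y_n
  Hence R(z) = (1 + 11/13z)/(1 − 2/13z).

Solve |R(x)|<1 on ℝ⁻.
x=-1.79: |R|=0.4035
R=−1: 1+11/13x = −1+2/13x ⇒ -9/13x=2 ⇒ x=2/(-9/13)=-2.8889
Confirm numerically:
  x=-2.651: |R|=0.88302 <1
  x=-2.302: |R|=0.69995 <1
  x=-2.137: |R|=0.60826 <1
  x=-2.013: |R|=0.53700 <1
  x=-3.045: |R|=1.07360 >1
  x=-2.952: |R|=1.03005 >1
So |R|<1 on (-2.8889, 0).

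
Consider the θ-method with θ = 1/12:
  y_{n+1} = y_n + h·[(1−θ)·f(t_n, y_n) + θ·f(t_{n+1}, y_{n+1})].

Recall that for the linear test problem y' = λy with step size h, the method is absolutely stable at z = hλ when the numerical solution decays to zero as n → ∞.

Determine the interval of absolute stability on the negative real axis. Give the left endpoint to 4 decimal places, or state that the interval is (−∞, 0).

(-2.4000, 0).

Test eqn y'=λy, z=hλ:
  y_{n+1} = y_n + z·[11/12·y_n + 1/12·y_{n+1}] ⇒ (1 − 1/12z)y_{n+1} = (1 + 11/12z)y_n
  Hence R(z) = (1 + 11/12z)/(1 − 1/12z).

Need |R(x)|<1, x<0.
x=-1.62: |R|=0.4273
R=−1: 1+11/12x = −1+1/12x ⇒ -5/6x=2 ⇒ x=2/(-5/6)=-2.4000
Confirm numerically:
  x=-1.849: |R|=0.60214 <1
  x=-1.391: |R|=0.24651 <1
  x=-1.239: |R|=0.12305 <1
  x=-2.795: |R|=1.26698 >1
  x=-2.587: |R|=1.12820 >1
  x=-2.564: |R|=1.11261 >1
So |R|<1 on (-2.4000, 0).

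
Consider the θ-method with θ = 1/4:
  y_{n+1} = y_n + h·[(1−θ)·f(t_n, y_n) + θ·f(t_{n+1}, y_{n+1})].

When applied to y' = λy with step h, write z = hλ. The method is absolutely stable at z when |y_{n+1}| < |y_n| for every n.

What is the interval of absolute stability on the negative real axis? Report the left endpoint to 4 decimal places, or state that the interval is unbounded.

(-4.0000, 0).

On y'=λy, z=hλ:
  y_{n+1} = y_n + z·[3/4·y_n + 1/4·y_{n+1}] ⇒ (1 − 1/4z)y_{n+1} = (1 + 3/4z)y_n
  Hence R(z) = (1 + 3/4z)/(1 − 1/4z).

Need |R(x)|<1, x<0.
x=-0.35: |R|=0.6782
R=−1: 1+3/4x = −1+1/4x ⇒ -1/2x=2 ⇒ x=2/(-1/2)=-4.0000
Confirm numerically:
  x=-3.743: |R|=0.93362 <1
  x=-3.155: |R|=0.76380 <1
  x=-2.086: |R|=0.37102 <1
  x=-2.085: |R|=0.37058 <1
  x=-4.438: |R|=1.10382 >1
  x=-4.064: |R|=1.01587 >1
Interval (-4.0000, 0).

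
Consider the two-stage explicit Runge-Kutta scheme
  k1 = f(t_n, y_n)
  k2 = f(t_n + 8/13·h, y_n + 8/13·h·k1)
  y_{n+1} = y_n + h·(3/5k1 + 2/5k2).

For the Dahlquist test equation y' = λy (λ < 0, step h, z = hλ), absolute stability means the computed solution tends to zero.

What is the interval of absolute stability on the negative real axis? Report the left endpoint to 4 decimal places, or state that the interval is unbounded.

Set f=λy, z=hλ:
  k1=λy_n ⇒ h·k1=z·y_n;  k2=λ(1+8/13z)y_n ⇒ h·k2=z(1+8/13z)y_n
  y_{n+1}/y_n = 1 + 3/5z + 2/5z(1+8/13z) = 1 + z + 16/65z²
  Hence R(z) = 1 + z + 16/65z².

Find x<0 with |R(x)|<1.
x=-1.08: |R|=0.2071
R=1: x+16/65x²=0 ⇒ x=−65/16=-4.0625; min R=1−1/(4·16/65)=-0.0156>−1
Confirm numerically:
  x=-3.340: |R|=0.40599 <1
  x=-3.033: |R|=0.23139 <1
  x=-2.236: |R|=0.00531 <1
  x=-4.321: |R|=1.27495 >1
  x=-4.283: |R|=1.23247 >1
So |R|<1 on (-4.0625, 0).

z∈(-4.0625,0).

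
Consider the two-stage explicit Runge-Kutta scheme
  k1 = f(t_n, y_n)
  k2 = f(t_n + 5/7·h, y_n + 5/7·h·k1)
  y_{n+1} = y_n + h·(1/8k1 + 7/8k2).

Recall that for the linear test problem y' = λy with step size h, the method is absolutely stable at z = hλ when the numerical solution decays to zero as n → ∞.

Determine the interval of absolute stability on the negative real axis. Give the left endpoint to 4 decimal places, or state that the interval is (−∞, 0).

With y'=λy (z=hλ):
  k1=λy_n ⇒ h·k1=z·y_n;  k2=λ(1+5/7z)y_n ⇒ h·k2=z(1+5/7z)y_n
  y_{n+1}/y_n = 1 + 1/8z + 7/8z(1+5/7z) = 1 + z + 5/8z²
  R(z) = 1 + z + 5/8z².

Solve |R(x)|<1 on ℝ⁻.
x=-1.1: |R|=0.6562
R=1: x+5/8x²=0 ⇒ x=−8/5=-1.6000; min R=1−1/(4·5/8)=0.6000>−1
Confirm numerically:
  x=-1.318: |R|=0.76770 <1
  x=-0.773: |R|=0.60046 <1
  x=-0.715: |R|=0.60452 <1
  x=-2.043: |R|=1.56566 >1
  x=-1.744: |R|=1.15696 >1
Stable set (-1.6000, 0).

(-1.6000, 0).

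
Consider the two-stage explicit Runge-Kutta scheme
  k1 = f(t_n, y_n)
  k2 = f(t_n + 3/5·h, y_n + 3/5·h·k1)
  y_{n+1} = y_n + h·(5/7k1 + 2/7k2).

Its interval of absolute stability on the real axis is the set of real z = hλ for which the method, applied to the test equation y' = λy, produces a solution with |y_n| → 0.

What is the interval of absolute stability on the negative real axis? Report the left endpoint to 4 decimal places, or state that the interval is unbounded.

(-5.8333, 0).

Test eqn y'=λy, z=hλ:
  k1=λy_n ⇒ h·k1=z·y_n;  k2=λ(1+3/5z)y_n ⇒ h·k2=z(1+3/5z)y_n
  y_{n+1}/y_n = 1 + 5/7z + 2/7z(1+3/5z) = 1 + z + 6/35z²
  ⇒ R(z) = 1 + z + 6/35z².

Boundary: |R(x)|=1, x<0.
x=-0.87: |R|=0.2598
R=1: x+6/35x²=0 ⇒ x=−35/6=-5.8333; min R=1−1/(4·6/35)=-0.4583>−1
Confirm numerically:
  x=-5.551: |R|=0.73133 <1
  x=-3.396: |R|=0.41895 <1
  x=-3.085: |R|=0.45348 <1
  x=-2.629: |R|=0.44415 <1
  x=-6.215: |R|=1.40664 >1
  x=-5.872: |R|=1.03892 >1
Stable set (-5.8333, 0).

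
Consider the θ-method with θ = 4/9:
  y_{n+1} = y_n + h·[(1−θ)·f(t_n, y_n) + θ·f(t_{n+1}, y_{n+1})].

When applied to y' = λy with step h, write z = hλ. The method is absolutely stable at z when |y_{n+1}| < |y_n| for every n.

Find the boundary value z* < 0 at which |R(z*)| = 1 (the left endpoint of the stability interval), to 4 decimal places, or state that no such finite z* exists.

On y'=λy, z=hλ:
  y_{n+1} = y_n + z·[5/9·y_n + 4/9·y_{n+1}] ⇒ (1 − 4/9z)y_{n+1} = (1 + 5/9z)y_n
  ⇒ R(z) = (1 + 5/9z)/(1 − 4/9z).

Solve |R(x)|<1 on ℝ⁻.
x=-0.96: |R|=0.3271
R=−1: 1+5/9x = −1+4/9x ⇒ -1/9x=2 ⇒ x=2/(-1/9)=-18.0000
Confirm numerically:
  x=-13.843: |R|=0.93542 <1
  x=-8.978: |R|=0.79912 <1
  x=-8.709: |R|=0.78805 <1
  x=-18.447: |R|=1.00540 >1
  x=-18.101: |R|=1.00124 >1
Interval (-18.0000, 0).

z* = -18.0000.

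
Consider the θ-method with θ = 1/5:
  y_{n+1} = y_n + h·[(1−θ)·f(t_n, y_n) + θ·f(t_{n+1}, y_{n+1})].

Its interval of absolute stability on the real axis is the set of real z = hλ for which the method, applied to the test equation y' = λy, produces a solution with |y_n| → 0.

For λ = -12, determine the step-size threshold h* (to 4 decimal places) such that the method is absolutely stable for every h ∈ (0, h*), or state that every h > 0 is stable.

On y'=λy, z=hλ:
  y_{n+1} = y_n + z·[4/5·y_n + 1/5·y_{n+1}] ⇒ (1 − 1/5z)y_{n+1} = (1 + 4/5z)y_n
  so R(z) = (1 + 4/5z)/(1 − 1/5z).

Find x<0 with |R(x)|<1.
x=-0.49: |R|=0.5537
R=−1: 1+4/5x = −1+1/5x ⇒ -3/5x=2 ⇒ x=2/(-3/5)=-3.3333
Confirm numerically:
  x=-2.827: |R|=0.80593 <1
  x=-1.760: |R|=0.30178 <1
  x=-1.531: |R|=0.17210 <1
  x=-3.927: |R|=1.19951 >1
  x=-3.592: |R|=1.09032 >1
  x=-3.366: |R|=1.01171 >1
Stable set (-3.3333, 0).

(-3.3333,0); λ=-12 ⇒ h* = (10/3)/12 = 0.2778.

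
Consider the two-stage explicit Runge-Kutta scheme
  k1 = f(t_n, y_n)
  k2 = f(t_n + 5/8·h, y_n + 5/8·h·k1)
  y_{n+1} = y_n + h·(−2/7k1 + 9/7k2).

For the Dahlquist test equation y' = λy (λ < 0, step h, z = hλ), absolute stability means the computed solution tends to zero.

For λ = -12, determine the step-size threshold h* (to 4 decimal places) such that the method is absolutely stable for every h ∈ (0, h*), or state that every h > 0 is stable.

(-1.2444,0); λ=-12 ⇒ h* = (56/45)/12 = 0.1037.

With y'=λy (z=hλ):
  k1=λy_n ⇒ h·k1=z·y_n;  k2=λ(1+5/8z)y_n ⇒ h·k2=z(1+5/8z)y_n
  y_{n+1}/y_n = 1 − 2/7z + 9/7z(1+5/8z) = 1 + z + 45/56z²
  ⇒ R(z) = 1 + z + 45/56z².

Need |R(x)|<1, x<0.
x=-0.32: |R|=0.7623
R=1: x+45/56x²=0 ⇒ x=−56/45=-1.2444; min R=1−1/(4·45/56)=0.6889>−1
Confirm numerically:
  x=-1.137: |R|=0.90183 <1
  x=-0.951: |R|=0.77575 <1
  x=-0.935: |R|=0.76750 <1
  x=-0.890: |R|=0.74651 <1
  x=-1.804: |R|=1.81116 >1
  x=-1.321: |R|=1.08127 >1
So |R|<1 on (-1.2444, 0).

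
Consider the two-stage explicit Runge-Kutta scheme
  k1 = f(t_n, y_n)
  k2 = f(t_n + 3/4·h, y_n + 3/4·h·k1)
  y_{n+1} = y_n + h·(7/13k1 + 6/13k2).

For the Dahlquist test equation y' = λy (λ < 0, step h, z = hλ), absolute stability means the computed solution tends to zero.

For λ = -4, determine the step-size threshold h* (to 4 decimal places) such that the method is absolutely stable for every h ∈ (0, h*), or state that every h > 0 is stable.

Set f=λy, z=hλ:
  k1=λy_n ⇒ h·k1=z·y_n;  k2=λ(1+3/4z)y_n ⇒ h·k2=z(1+3/4z)y_n
  y_{n+1}/y_n = 1 + 7/13z + 6/13z(1+3/4z) = 1 + z + 9/26z²
  ⇒ R(z) = 1 + z + 9/26z².

Need |R(x)|<1, x<0.
x=-0.65: |R|=0.4962
R=1: x+9/26x²=0 ⇒ x=−26/9=-2.8889; min R=1−1/(4·9/26)=0.2778>−1
Confirm numerically:
  x=-2.189: |R|=0.46967 <1
  x=-1.791: |R|=0.31935 <1
  x=-1.278: |R|=0.28737 <1
  x=-3.161: |R|=1.29774 >1
  x=-2.927: |R|=1.03861 >1
Stable set (-2.8889, 0).

(-2.8889,0); λ=-4 ⇒ h* = (26/9)/4 = 0.7222.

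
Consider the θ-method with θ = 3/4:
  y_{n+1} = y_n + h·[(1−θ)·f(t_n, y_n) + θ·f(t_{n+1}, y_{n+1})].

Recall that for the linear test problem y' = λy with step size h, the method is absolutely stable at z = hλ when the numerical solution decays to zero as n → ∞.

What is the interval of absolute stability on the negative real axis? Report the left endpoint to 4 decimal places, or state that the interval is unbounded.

(−∞, 0) — no finite endpoint.

With y'=λy (z=hλ):
  y_{n+1} = y_n + z·[1/4·y_n + 3/4·y_{n+1}] ⇒ (1 − 3/4z)y_{n+1} = (1 + 1/4z)y_n
  R(z) = (1 + 1/4z)/(1 − 3/4z).

Solve |R(x)|<1 on ℝ⁻.
x=-1.14: |R|=0.3854
x=-2: |R|=0.2000
x=-10: |R|=0.1765
x=-100: |R|=0.3158
θ=3/4≥1/2 ⇒ |1+1/4x|<|1−3/4x| ∀x<0 ⇒ interval (−∞,0).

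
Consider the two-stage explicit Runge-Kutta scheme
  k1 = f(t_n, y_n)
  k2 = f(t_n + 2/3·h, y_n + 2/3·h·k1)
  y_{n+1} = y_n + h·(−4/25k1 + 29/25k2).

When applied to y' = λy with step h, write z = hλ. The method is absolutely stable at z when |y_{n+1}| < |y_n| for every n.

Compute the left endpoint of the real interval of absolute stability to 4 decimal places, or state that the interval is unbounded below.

left endpoint -1.2931.

With y'=λy (z=hλ):
  k1=λy_n ⇒ h·k1=z·y_n;  k2=λ(1+2/3z)y_n ⇒ h·k2=z(1+2/3z)y_n
  y_{n+1}/y_n = 1 − 4/25z + 29/25z(1+2/3z) = 1 + z + 58/75z²
  ⇒ R(z) = 1 + z + 58/75z².

Need |R(x)|<1, x<0.
x=-1.24: |R|=0.9491
R=1: x+58/75x²=0 ⇒ x=−75/58=-1.2931; min R=1−1/(4·58/75)=0.6767>−1
Confirm numerically:
  x=-0.817: |R|=0.69919 <1
  x=-0.747: |R|=0.68453 <1
  x=-0.554: |R|=0.68335 <1
  x=-1.585: |R|=1.35779 >1
  x=-1.568: |R|=1.33334 >1
Stable set (-1.2931, 0).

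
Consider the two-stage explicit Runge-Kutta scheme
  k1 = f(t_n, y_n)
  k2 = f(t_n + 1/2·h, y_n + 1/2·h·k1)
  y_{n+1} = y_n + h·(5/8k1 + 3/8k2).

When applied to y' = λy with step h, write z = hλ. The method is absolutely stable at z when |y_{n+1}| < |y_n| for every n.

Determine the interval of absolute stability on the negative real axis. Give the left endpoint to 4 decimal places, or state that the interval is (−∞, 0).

With y'=λy (z=hλ):
  k1=λy_n ⇒ h·k1=z·y_n;  k2=λ(1+1/2z)y_n ⇒ h·k2=z(1+1/2z)y_n
  y_{n+1}/y_n = 1 + 5/8z + 3/8z(1+1/2z) = 1 + z + 3/16z²
  ⇒ R(z) = 1 + z + 3/16z².

Find x<0 with |R(x)|<1.
x=-0.57: |R|=0.4909
R=1: x+3/16x²=0 ⇒ x=−16/3=-5.3333; min R=1−1/(4·3/16)=-0.3333>−1
Confirm numerically:
  x=-5.058: |R|=0.73888 <1
  x=-4.581: |R|=0.35379 <1
  x=-3.815: |R|=0.08608 <1
  x=-5.924: |R|=1.65608 >1
  x=-5.762: |R|=1.46312 >1
  x=-5.568: |R|=1.24499 >1
So |R|<1 on (-5.3333, 0).

(-5.3333, 0).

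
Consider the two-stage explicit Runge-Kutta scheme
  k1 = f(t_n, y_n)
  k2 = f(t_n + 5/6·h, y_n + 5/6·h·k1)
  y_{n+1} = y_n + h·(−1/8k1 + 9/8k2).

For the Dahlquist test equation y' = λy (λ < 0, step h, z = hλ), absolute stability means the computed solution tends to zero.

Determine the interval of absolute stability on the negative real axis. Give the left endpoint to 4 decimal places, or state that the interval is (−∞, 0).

With y'=λy (z=hλ):
  k1=λy_n ⇒ h·k1=z·y_n;  k2=λ(1+5/6z)y_n ⇒ h·k2=z(1+5/6z)y_n
  y_{n+1}/y_n = 1 − 1/8z + 9/8z(1+5/6z) = 1 + z + 15/16z²
  so R(z) = 1 + z + 15/16z².

Find x<0 with |R(x)|<1.
x=-0.98: |R|=0.9204
R=1: x+15/16x²=0 ⇒ x=−16/15=-1.0667; min R=1−1/(4·15/16)=0.7333>−1
Confirm numerically:
  x=-0.832: |R|=0.81696 <1
  x=-0.824: |R|=0.81254 <1
  x=-0.700: |R|=0.75938 <1
  x=-0.578: |R|=0.73520 <1
  x=-1.444: |R|=1.51082 >1
  x=-1.306: |R|=1.29303 >1
Stable set (-1.0667, 0).

z∈(-1.0667,0).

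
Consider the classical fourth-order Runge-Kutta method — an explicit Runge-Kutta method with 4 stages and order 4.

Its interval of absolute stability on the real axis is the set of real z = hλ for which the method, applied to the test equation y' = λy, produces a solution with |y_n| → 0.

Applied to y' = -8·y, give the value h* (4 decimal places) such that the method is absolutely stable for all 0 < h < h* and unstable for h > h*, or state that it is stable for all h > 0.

With y'=λy (z=hλ):
  order 4, 4-stage ⇒ R(z)=1+z+z^2/2+z^3/6+z^4/24
  (e.g. R(-1.08)=0.34994, |R|=0.34994)

Boundary: |R(x)|=1, x<0.
x=-1.08: |R|=0.3499
|R(-2.68)|=0.8525 |R(-1.98)|=0.3269 |R(-0.53)|=0.5889
Bisect:
  x_lo=-3.6700 |R|=3.3849  x_hi=-0.0928 |R|=0.9114
  mid=-1.88140 |R|=0.30056 →hi
  mid=-2.77571 |R|=0.98565 →hi
  mid=-3.22287 |R|=1.88663 →lo
  mid=-2.99929 |R|=1.37359 →lo
  mid=-2.88750 |R|=1.16536 →lo
  mid=-2.83161 |R|=1.07210 →lo
  mid=-2.80366 |R|=1.02805 →lo
  mid=-2.78969 |R|=1.00665 →lo
  ...
  [-2.78532,-2.78510] ⇒ x*=-2.7853
Stable set (-2.7853, 0).

(-2.7853,0); λ=-8 ⇒ h* = 0.3482.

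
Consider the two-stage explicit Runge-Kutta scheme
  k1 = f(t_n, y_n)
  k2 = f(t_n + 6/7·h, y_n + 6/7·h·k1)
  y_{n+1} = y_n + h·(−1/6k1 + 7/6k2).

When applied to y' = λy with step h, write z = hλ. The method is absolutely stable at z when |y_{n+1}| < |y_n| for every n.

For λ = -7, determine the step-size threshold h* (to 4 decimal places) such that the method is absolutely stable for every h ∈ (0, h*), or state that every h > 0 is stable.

Set f=λy, z=hλ:
  k1=λy_n ⇒ h·k1=z·y_n;  k2=λ(1+6/7z)y_n ⇒ h·k2=z(1+6/7z)y_n
  y_{n+1}/y_n = 1 − 1/6z + 7/6z(1+6/7z) = 1 + z + z²
  Hence R(z) = 1 + z + z².

Boundary: |R(x)|=1, x<0.
x=-0.91: |R|=0.9181
R=1: x+1x²=0 ⇒ x=−1=-1.0000; min R=1−1/(4·1)=0.7500>−1
Confirm numerically:
  x=-0.949: |R|=0.95160 <1
  x=-0.606: |R|=0.76124 <1
  x=-0.519: |R|=0.75036 <1
  x=-1.597: |R|=1.95341 >1
  x=-1.070: |R|=1.07490 >1
  x=-1.059: |R|=1.06248 >1
So |R|<1 on (-1.0000, 0).

(-1.0000,0); λ=-7 ⇒ h* = (1)/7 = 0.1429.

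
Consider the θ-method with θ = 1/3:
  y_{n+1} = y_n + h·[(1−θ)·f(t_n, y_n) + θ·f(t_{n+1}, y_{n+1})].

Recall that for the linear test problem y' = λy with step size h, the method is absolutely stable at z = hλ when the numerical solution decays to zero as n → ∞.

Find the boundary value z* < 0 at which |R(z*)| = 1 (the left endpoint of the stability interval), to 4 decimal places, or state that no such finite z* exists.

z* = -6.0000.

On y'=λy, z=hλ:
  y_{n+1} = y_n + z·[2/3·y_n + 1/3·y_{n+1}] ⇒ (1 − 1/3z)y_{n+1} = (1 + 2/3z)y_n
  Hence R(z) = (1 + 2/3z)/(1 − 1/3z).

Solve |R(x)|<1 on ℝ⁻.
x=-0.52: |R|=0.5568
R=−1: 1+2/3x = −1+1/3x ⇒ -1/3x=2 ⇒ x=2/(-1/3)=-6.0000
Confirm numerically:
  x=-4.270: |R|=0.76204 <1
  x=-3.030: |R|=0.50746 <1
  x=-2.441: |R|=0.34589 <1
  x=-6.350: |R|=1.03743 >1
  x=-6.258: |R|=1.02787 >1
  x=-6.101: |R|=1.01110 >1
Interval (-6.0000, 0).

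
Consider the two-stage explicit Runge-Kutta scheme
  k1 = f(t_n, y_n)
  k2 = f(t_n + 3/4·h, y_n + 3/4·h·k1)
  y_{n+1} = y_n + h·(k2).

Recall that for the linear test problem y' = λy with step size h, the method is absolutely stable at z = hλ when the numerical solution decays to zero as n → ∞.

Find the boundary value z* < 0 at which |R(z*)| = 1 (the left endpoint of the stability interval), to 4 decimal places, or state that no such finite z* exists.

left endpoint -1.3333.

Set f=λy, z=hλ:
  k1=λy_n ⇒ h·k1=z·y_n;  k2=λ(1+3/4z)y_n ⇒ h·k2=z(1+3/4z)y_n
  y_{n+1}/y_n = 1 + z(1+3/4z) = 1 + z + 3/4z²
  so R(z) = 1 + z + 3/4z².

Need |R(x)|<1, x<0.
x=-1.17: |R|=0.8567
R=1: x+3/4x²=0 ⇒ x=−4/3=-1.3333; min R=1−1/(4·3/4)=0.6667>−1
Confirm numerically:
  x=-1.212: |R|=0.88971 <1
  x=-0.980: |R|=0.74030 <1
  x=-0.783: |R|=0.67682 <1
  x=-1.905: |R|=1.81677 >1
  x=-1.805: |R|=1.63852 >1
Stable set (-1.3333, 0).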